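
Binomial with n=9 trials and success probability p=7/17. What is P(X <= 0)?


P(X<=0) = P(X=0)
= 1000000000/118587876497
= 1000000000/118587876497

1000000000/118587876497


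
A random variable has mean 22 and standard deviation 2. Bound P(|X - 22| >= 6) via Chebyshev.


k = 6/2 = 3
Chebyshev: P(|X-mu| >= k*sigma) <= 1/k^2 = 1/3^2 = 1/9

1/9


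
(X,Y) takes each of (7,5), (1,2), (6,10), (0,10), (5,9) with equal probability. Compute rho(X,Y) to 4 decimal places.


Cov(X,Y) = 1.0400, Var(X) = 7.7600, Var(Y) = 10.1600
rho = Cov/(sqrt(VarX)*sqrt(VarY)) = 0.1171

0.1171


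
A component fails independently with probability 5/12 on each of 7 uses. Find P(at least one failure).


P(at least one) = 1 - P(none)
P(none) = (1 - 5/12)^7 = (7/12)^7 = 823543/35831808
P(at least one) = 1 - 823543/35831808 = 35008265/35831808

35008265/35831808


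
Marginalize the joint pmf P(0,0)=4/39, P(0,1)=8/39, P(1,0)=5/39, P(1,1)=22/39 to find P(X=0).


P(X=0) = P(0,0)+P(0,1) = 4/39 + 8/39 = 12/39 = 4/13

4/13


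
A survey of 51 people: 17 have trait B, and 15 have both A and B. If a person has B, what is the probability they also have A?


P(A|B) = P(A∩B)/P(B) = (15/51)/(17/51) = 15/17

15/17


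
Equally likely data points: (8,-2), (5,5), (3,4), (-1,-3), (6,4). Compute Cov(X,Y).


E[X]=21/5, E[Y]=8/5, E[XY]=48/5
Cov(X,Y) = E[XY] - E[X]E[Y] = 48/5 - 21/5*8/5 = 72/25

72/25


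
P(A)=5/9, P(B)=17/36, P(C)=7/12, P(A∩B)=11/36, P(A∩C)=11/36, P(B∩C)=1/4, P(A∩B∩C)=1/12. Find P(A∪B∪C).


P(A∪B∪C) = P(A)+P(B)+P(C) - P(AB)-P(AC)-P(BC) + P(ABC)
= 5/9+17/36+7/12 - 11/36-11/36-1/4 + 1/12
= 5/6

5/6


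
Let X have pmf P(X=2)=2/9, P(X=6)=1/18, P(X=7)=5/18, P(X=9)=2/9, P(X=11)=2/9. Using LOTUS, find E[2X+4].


E[2X+4] = sum(g(x)*P(x))
= 8*2/9 + 16*1/18 + 18*5/18 + 22*2/9 + 26*2/9
= 55/3

55/3


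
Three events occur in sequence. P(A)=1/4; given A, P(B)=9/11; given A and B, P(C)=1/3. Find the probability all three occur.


P(A∩B∩C) = P(A) * P(B|A) * P(C|A∩B)
= 1/4 * 9/11 * 1/3
= 9/44 * 1/3 = 3/44

3/44


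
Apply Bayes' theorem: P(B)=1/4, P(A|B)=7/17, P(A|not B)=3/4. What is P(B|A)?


P(A) = P(A|B)P(B) + P(A|B')P(B') = 7/17*1/4 + 3/4*3/4 = 181/272
P(B|A) = P(A|B)P(B)/P(A) = (7/68)/(181/272) = 28/181

28/181


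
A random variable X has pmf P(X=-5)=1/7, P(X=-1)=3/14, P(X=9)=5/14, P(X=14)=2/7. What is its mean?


E[X] = sum(x * P(x))
= -5*1/7 - 1*3/14 + 9*5/14 + 14*2/7
= 44/7

44/7


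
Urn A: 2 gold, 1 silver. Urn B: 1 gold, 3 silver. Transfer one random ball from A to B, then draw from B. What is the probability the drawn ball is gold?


P(transfer gold) = 2/3; P(transfer silver) = 1/3
If gold transferred: Urn II has 2 gold of 5, so P(gold|gold moved) = 2/5
If silver transferred: Urn II has 1 gold of 5, so P(gold|silver moved) = 1/5
By total probability: P(gold) = 2/3*2/5 + 1/3*1/5 = 1/3

1/3


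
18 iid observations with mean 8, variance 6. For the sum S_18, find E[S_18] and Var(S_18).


E[S_n] = n*mu = 18*8 = 144
Var(S_n) = n*sigma^2 = 18*6 = 108

E[S_18]=144, Var(S_18)=108


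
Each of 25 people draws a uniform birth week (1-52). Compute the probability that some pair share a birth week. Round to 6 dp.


P(all different) = prod((52-i)/52 for i=0..24) = 0.000932
P(at least one match) = 1 - 0.000932 = 0.999068

0.999068


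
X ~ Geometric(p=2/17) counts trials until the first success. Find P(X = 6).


P(X=6) = (1-p)^5 * p = (15/17)^5 * 2/17
= 759375/1419857 * 2/17 = 1518750/24137569

1518750/24137569


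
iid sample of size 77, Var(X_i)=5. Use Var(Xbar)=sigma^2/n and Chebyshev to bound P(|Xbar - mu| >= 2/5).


Var(Xbar) = Var(X)/n = 5/77
Chebyshev: P(|Xbar-mu| >= 2/5) <= Var(Xbar)/(2/5)^2 = (5/77)/(4/25) = 125/308

125/308


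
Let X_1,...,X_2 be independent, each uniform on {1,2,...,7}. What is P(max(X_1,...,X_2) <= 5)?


P(max <= 5) = P(all X_i <= 5) = (P(X_1 <= 5))^2
= (5/7)^2 = 25/49

25/49


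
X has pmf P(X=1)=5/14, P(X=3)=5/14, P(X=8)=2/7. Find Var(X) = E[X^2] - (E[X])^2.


E[X] = 26/7, E[X^2] = 153/7
Var(X) = E[X^2] - (E[X])^2 = 153/7 - (26/7)^2 = 395/49

395/49


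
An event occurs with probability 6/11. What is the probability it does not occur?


P(A') = 1 - P(A) = 1 - 6/11 = 5/11

5/11


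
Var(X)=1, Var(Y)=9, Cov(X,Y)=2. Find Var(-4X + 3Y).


Var(-4X + 3Y) = (-4)^2*Var(X) + 3^2*Var(Y) + 2*(-4)*3*Cov(X,Y)
= 16*1 + 9*9 - 24*2
= 16 + 81 - 48 = 49

49


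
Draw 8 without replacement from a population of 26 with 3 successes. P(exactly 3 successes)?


P(X=3) = C(3,3)*C(23,5) / C(26,8)
= 1*33649 / 1562275
= 33649/1562275 = 7/325

7/325


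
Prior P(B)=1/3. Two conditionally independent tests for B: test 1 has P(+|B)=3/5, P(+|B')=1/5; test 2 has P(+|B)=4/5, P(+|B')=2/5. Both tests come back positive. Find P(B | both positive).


After test 1: P(+) = 3/5*1/3 + 1/5*2/3 = 1/3
P(B|+) = (1/5)/(1/3) = 3/5
After test 2 (use post1 as new prior): P(+) = 4/5*3/5 + 2/5*2/5 = 16/25
P(B|+,+) = (12/25)/(16/25) = 3/4

3/4


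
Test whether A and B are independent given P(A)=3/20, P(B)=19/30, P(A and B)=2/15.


P(A)*P(B) = 3/20*19/30 = 19/200
P(A∩B) = 2/15 != 19/200, so not independent

No, A and B are not independent


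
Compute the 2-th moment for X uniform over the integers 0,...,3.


E[X^2] = (1/4) * sum(x^2 for x=0..3)
= 14/4 = 7/2

7/2


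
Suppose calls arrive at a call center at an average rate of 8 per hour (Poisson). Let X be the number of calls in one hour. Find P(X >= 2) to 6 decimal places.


P(X>=2) = 1 - P(X<=1) = 1 - (e^(-8)*8^0/0! + e^(-8)*8^1/1!)
≈ 1 - (0.0003354626 + 0.0026837010)
= 1 - 0.0030191636 = 0.9969808364
≈ 0.996981

0.996981


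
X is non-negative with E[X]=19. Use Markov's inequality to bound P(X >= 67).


Markov: P(X >= a) <= E[X]/a
P(X >= 67) <= 19/67

19/67


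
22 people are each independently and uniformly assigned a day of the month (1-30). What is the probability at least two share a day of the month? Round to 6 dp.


P(all different) = prod((30-i)/30 for i=0..21) = 0.000021
P(at least one match) = 1 - 0.000021 = 0.999979

0.999979


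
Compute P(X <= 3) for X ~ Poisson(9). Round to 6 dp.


P(X<=3) = e^(-9)*9^0/0! + e^(-9)*9^1/1! + e^(-9)*9^2/2! + e^(-9)*9^3/3!
≈ 0.0001234098 + 0.0011106882 + 0.0049980971 + 0.0149942912
= 0.0212264863
≈ 0.021226

0.021226


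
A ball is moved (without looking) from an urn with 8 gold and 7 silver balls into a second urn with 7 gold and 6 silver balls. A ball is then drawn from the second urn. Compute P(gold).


P(transfer gold) = 8/15; P(transfer silver) = 7/15
If gold transferred: Urn II has 8 gold of 14, so P(gold|gold moved) = 4/7
If silver transferred: Urn II has 7 gold of 14, so P(gold|silver moved) = 1/2
By total probability: P(gold) = 8/15*4/7 + 7/15*1/2 = 113/210

113/210


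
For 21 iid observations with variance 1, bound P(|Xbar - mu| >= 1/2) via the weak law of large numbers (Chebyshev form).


Var(Xbar) = Var(X)/n = 1/21
Chebyshev: P(|Xbar-mu| >= 1/2) <= Var(Xbar)/(1/2)^2 = (1/21)/(1/4) = 4/21

4/21


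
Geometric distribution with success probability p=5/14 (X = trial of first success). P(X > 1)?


P(X > 1) = P(first 1 trials all fail) = (1-p)^1 = (9/14)^1 = 9/14

9/14


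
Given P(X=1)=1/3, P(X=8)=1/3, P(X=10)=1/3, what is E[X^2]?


E[X^2] = sum(g(x)*P(x))
= 1*1/3 + 64*1/3 + 100*1/3
= 55

55


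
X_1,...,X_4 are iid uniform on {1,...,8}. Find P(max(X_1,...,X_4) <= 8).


P(max <= 8) = P(all X_i <= 8) = (P(X_1 <= 8))^4
= (8/8)^4 = 1^4 = 1

1


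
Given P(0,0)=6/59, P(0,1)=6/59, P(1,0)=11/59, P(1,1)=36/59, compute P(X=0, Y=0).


Read from table: P(X=0, Y=0) = 6/59

6/59


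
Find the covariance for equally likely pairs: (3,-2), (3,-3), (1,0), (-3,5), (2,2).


E[X]=6/5, E[Y]=2/5, E[XY]=-26/5
Cov(X,Y) = E[XY] - E[X]E[Y] = -26/5 - 6/5*2/5 = -142/25

-142/25


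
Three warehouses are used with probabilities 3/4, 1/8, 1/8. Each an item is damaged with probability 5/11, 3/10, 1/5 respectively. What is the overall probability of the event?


P(A) = P(A|B1)P(B1) + P(A|B2)P(B2) + P(A|B3)P(B3)
= 5/11*3/4 + 3/10*1/8 + 1/5*1/8
= 15/44 + 3/80 + 1/40 = 71/176

71/176


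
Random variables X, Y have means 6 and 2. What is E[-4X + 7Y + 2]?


E[-4X + 7Y + 2] = -4*E[X] + 7*E[Y] + 2
= (-4)*(6) + (7)*(2) + (2)
= -24 + 14 + 2 = -8

-8


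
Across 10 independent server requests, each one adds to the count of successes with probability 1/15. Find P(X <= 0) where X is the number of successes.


P(X<=0) = P(X=0)
= 289254654976/576650390625
= 289254654976/576650390625

289254654976/576650390625


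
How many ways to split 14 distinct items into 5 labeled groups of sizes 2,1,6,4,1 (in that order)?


14! = 87178291200
Denominator: 2!=2 * 1!=1 * 6!=720 * 4!=24 * 1!=1
Coefficient = 87178291200 / 34560 = 2522520

2522520


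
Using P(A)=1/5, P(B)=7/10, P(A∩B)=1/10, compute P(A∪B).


P(A∪B) = P(A) + P(B) - P(A∩B)
= 1/5 + 7/10 - 1/10 = 4/5

4/5


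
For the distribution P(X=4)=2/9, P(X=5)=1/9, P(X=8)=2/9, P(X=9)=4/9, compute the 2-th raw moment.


E[X^2] = sum(x^2 * P(x))
= 16*2/9 + 25*1/9 + 64*2/9 + 81*4/9
= 509/9

509/9


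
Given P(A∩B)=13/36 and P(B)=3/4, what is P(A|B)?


P(A|B) = P(A∩B)/P(B) = (13/36)/(27/36) = 13/27

13/27


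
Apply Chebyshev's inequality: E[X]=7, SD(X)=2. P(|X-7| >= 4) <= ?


k = 4/2 = 2
Chebyshev: P(|X-mu| >= k*sigma) <= 1/k^2 = 1/2^2 = 1/4

1/4


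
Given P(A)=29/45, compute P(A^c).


P(A') = 1 - P(A) = 1 - 29/45 = 16/45

16/45


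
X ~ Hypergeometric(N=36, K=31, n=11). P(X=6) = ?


P(X=6) = C(31,6)*C(5,5) / C(36,11)
= 736281*1 / 600805296
= 736281/600805296 = 1/816

1/816


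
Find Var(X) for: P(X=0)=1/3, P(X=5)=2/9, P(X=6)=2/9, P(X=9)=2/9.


E[X] = 40/9, E[X^2] = 284/9
Var(X) = E[X^2] - (E[X])^2 = 284/9 - (40/9)^2 = 956/81

956/81


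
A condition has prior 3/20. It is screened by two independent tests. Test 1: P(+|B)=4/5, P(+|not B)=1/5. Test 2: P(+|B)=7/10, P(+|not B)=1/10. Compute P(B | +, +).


After test 1: P(+) = 4/5*3/20 + 1/5*17/20 = 29/100
P(B|+) = (3/25)/(29/100) = 12/29
After test 2 (use post1 as new prior): P(+) = 7/10*12/29 + 1/10*17/29 = 101/290
P(B|+,+) = (42/145)/(101/290) = 84/101

84/101


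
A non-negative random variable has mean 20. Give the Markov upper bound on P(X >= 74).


Markov: P(X >= a) <= E[X]/a
P(X >= 74) <= 20/74 = 10/37

10/37


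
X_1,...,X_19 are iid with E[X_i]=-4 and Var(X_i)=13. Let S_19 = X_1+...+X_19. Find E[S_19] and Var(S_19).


E[S_n] = n*mu = 19*-4 = -76
Var(S_n) = n*sigma^2 = 19*13 = 247

E[S_19]=-76, Var(S_19)=247


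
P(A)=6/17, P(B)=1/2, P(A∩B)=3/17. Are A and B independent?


P(A)*P(B) = 6/17*1/2 = 3/17
P(A∩B) = 3/17, which equals P(A)P(B), so independent

Yes, A and B are independent


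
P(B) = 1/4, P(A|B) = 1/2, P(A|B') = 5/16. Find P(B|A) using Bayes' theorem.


P(A) = P(A|B)P(B) + P(A|B')P(B') = 1/2*1/4 + 5/16*3/4 = 23/64
P(B|A) = P(A|B)P(B)/P(A) = (1/8)/(23/64) = 8/23

8/23


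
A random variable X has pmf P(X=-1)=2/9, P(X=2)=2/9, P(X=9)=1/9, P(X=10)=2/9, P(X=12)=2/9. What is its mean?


E[X] = sum(x * P(x))
= -1*2/9 + 2*2/9 + 9*1/9 + 10*2/9 + 12*2/9
= 55/9

55/9


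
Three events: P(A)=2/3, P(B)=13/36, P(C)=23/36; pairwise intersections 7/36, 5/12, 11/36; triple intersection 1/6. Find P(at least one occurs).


P(A∪B∪C) = P(A)+P(B)+P(C) - P(AB)-P(AC)-P(BC) + P(ABC)
= 2/3+13/36+23/36 - 7/36-5/12-11/36 + 1/6
= 11/12

11/12


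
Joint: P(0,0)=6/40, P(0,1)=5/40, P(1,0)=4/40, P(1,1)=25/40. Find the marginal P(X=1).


P(X=1) = P(1,0)+P(1,1) = 4/40 + 25/40 = 29/40

29/40


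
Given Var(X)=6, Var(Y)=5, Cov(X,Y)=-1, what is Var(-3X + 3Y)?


Var(-3X + 3Y) = (-3)^2*Var(X) + 3^2*Var(Y) + 2*(-3)*3*Cov(X,Y)
= 9*6 + 9*5 - 18*(-1)
= 54 + 45 + 18 = 117

117


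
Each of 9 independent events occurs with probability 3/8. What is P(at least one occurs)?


P(at least one) = 1 - P(none)
P(none) = (1 - 3/8)^9 = (5/8)^9 = 1953125/134217728
P(at least one) = 1 - 1953125/134217728 = 132264603/134217728

132264603/134217728


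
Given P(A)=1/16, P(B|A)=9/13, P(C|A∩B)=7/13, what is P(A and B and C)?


P(A∩B∩C) = P(A) * P(B|A) * P(C|A∩B)
= 1/16 * 9/13 * 7/13
= 9/208 * 7/13 = 63/2704

63/2704


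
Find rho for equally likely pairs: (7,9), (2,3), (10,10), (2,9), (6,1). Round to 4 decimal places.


Cov(X,Y) = 4.0400, Var(X) = 9.4400, Var(Y) = 13.4400
rho = Cov/(sqrt(VarX)*sqrt(VarY)) = 0.3587

0.3587


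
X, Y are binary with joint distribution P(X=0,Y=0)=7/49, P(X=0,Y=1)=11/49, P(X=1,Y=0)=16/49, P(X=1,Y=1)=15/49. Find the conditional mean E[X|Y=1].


P(Y=1) = 26/49
E[X|Y=1] = (0*11 + 1*15)/26 = 15/26

15/26


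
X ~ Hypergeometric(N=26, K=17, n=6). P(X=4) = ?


P(X=4) = C(17,4)*C(9,2) / C(26,6)
= 2380*36 / 230230
= 85680/230230 = 1224/3289

1224/3289


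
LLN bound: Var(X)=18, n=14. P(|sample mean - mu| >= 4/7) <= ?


Var(Xbar) = Var(X)/n = 18/14
Chebyshev: P(|Xbar-mu| >= 4/7) <= Var(Xbar)/(4/7)^2 = (9/7)/(16/49) = 63/16
Bound exceeds 1, so trivial bound: 1

1


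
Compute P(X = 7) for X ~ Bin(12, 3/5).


P(X=7) = C(12,7) * p^7 * (1-p)^5
= 792 * 2187/78125 * 32/3125
= 55427328/244140625

55427328/244140625


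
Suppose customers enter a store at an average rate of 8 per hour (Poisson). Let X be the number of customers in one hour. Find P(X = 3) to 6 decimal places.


P(X=3) = e^(-8) * 8^3 / 3!
≈ 0.0003354626279 * 512 / 6
≈ 0.028626

0.028626


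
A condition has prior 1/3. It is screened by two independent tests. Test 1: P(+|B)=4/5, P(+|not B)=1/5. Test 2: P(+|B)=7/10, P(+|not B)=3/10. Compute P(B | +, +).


After test 1: P(+) = 4/5*1/3 + 1/5*2/3 = 2/5
P(B|+) = (4/15)/(2/5) = 2/3
After test 2 (use post1 as new prior): P(+) = 7/10*2/3 + 3/10*1/3 = 17/30
P(B|+,+) = (7/15)/(17/30) = 14/17

14/17


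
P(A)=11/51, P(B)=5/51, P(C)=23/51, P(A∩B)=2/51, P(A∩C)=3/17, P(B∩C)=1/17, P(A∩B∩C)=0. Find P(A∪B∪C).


P(A∪B∪C) = P(A)+P(B)+P(C) - P(AB)-P(AC)-P(BC) + P(ABC)
= 11/51+5/51+23/51 - 2/51-3/17-1/17 + 0
= 25/51

25/51


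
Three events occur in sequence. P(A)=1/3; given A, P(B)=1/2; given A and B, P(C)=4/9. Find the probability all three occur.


P(A∩B∩C) = P(A) * P(B|A) * P(C|A∩B)
= 1/3 * 1/2 * 4/9
= 1/6 * 4/9 = 2/27

2/27


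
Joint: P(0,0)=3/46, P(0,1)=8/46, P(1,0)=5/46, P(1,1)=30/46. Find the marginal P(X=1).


P(X=1) = P(1,0)+P(1,1) = 5/46 + 30/46 = 35/46

35/46


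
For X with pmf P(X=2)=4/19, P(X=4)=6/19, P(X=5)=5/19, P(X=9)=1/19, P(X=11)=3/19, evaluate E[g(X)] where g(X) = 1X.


E[1X] = sum(g(x)*P(x))
= 2*4/19 + 4*6/19 + 5*5/19 + 9*1/19 + 11*3/19
= 99/19

99/19


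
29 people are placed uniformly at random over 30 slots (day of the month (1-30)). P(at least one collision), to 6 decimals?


P(all different) = prod((30-i)/30 for i=0..28) = 0.000000
P(at least one match) = 1 - 0.000000 = 1.000000

1.000000


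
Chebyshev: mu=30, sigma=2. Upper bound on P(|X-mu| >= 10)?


k = 10/2 = 5
Chebyshev: P(|X-mu| >= k*sigma) <= 1/k^2 = 1/5^2 = 1/25

1/25


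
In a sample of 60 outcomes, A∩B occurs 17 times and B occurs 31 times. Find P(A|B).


P(A|B) = P(A∩B)/P(B) = (17/60)/(31/60) = 17/31

17/31


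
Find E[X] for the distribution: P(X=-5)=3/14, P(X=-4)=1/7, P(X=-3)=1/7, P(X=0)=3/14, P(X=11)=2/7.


E[X] = sum(x * P(x))
= -5*3/14 - 4*1/7 - 3*1/7 + 0*3/14 + 11*2/7
= 15/14

15/14


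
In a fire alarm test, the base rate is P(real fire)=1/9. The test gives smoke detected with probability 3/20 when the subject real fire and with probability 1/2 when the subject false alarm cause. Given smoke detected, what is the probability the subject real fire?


P(A) = P(A|B)P(B) + P(A|B')P(B') = 3/20*1/9 + 1/2*8/9 = 83/180
P(B|A) = P(A|B)P(B)/P(A) = (1/60)/(83/180) = 3/83

3/83


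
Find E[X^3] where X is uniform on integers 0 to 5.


E[X^3] = (1/6) * sum(x^3 for x=0..5)
= 225/6 = 75/2

75/2


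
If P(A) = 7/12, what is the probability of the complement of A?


P(A') = 1 - P(A) = 1 - 7/12 = 5/12

5/12


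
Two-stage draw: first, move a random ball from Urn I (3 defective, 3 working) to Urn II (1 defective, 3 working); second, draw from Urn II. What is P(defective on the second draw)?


P(transfer defective) = 3/6 = 1/2; P(transfer working) = 1/2
If defective transferred: Urn II has 2 defective of 5, so P(defective|defective moved) = 2/5
If working transferred: Urn II has 1 defective of 5, so P(defective|working moved) = 1/5
By total probability: P(defective) = 1/2*2/5 + 1/2*1/5 = 3/10

3/10


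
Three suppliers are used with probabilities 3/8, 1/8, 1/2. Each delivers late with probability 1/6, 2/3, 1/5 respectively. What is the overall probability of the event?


P(A) = P(A|B1)P(B1) + P(A|B2)P(B2) + P(A|B3)P(B3)
= 1/6*3/8 + 2/3*1/8 + 1/5*1/2
= 1/16 + 1/12 + 1/10 = 59/240

59/240


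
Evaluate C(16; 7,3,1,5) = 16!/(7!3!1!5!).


16! = 20922789888000
Denominator: 7!=5040 * 3!=6 * 1!=1 * 5!=120
Coefficient = 20922789888000 / 3628800 = 5765760

5765760


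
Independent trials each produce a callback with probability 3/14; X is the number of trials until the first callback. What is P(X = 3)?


P(X=3) = (1-p)^2 * p = (11/14)^2 * 3/14
= 121/196 * 3/14 = 363/2744

363/2744


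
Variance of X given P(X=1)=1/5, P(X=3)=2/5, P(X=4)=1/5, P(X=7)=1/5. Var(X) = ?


E[X] = 18/5, E[X^2] = 84/5
Var(X) = E[X^2] - (E[X])^2 = 84/5 - (18/5)^2 = 96/25

96/25


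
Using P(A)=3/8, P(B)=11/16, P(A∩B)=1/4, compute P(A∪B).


P(A∪B) = P(A) + P(B) - P(A∩B)
= 3/8 + 11/16 - 1/4 = 13/16

13/16


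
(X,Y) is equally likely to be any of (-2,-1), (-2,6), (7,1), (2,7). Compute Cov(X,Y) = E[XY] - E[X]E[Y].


E[X]=5/4, E[Y]=13/4, E[XY]=11/4
Cov(X,Y) = E[XY] - E[X]E[Y] = 11/4 - 5/4*13/4 = -21/16

-21/16


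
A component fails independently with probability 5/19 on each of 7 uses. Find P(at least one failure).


P(at least one) = 1 - P(none)
P(none) = (1 - 5/19)^7 = (14/19)^7 = 105413504/893871739
P(at least one) = 1 - 105413504/893871739 = 788458235/893871739

788458235/893871739


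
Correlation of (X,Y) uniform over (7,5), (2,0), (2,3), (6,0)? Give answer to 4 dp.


Cov(X,Y) = 1.7500, Var(X) = 5.1875, Var(Y) = 4.5000
rho = Cov/(sqrt(VarX)*sqrt(VarY)) = 0.3622

0.3622


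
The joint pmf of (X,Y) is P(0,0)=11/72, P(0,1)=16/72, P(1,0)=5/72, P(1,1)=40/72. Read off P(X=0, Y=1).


Read from table: P(X=0, Y=1) = 16/72 = 2/9

2/9


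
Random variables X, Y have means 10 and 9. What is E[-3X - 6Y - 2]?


E[-3X - 6Y - 2] = -3*E[X] - 6*E[Y] - 2
= (-3)*(10) + (-6)*(9) + (-2)
= -30 - 54 - 2 = -86

-86


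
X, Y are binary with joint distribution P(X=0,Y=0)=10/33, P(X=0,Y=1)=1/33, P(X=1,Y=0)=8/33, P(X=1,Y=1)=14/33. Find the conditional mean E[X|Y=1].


P(Y=1) = 15/33
E[X|Y=1] = (0*1 + 1*14)/15 = 14/15

14/15


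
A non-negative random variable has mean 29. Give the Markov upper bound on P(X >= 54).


Markov: P(X >= a) <= E[X]/a
P(X >= 54) <= 29/54

29/54


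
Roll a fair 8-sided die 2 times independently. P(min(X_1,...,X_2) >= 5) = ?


P(min >= 5) = P(all X_i >= 5) = (P(X_1 >= 5))^2
= (4/8)^2 = (1/2)^2 = 1/4

1/4


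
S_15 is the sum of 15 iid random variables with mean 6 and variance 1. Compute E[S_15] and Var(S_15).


E[S_n] = n*mu = 15*6 = 90
Var(S_n) = n*sigma^2 = 15*1 = 15

E[S_15]=90, Var(S_15)=15


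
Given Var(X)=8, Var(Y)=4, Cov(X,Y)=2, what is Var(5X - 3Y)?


Var(5X - 3Y) = 5^2*Var(X) + (-3)^2*Var(Y) + 2*5*(-3)*Cov(X,Y)
= 25*8 + 9*4 - 30*2
= 200 + 36 - 60 = 176

176


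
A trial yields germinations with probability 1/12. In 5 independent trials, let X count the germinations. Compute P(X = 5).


P(X=5) = C(5,5) * p^5 * (1-p)^0
= 1 * 1/248832 * 1
= 1/248832

1/248832


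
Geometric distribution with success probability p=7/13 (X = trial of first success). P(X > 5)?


P(X > 5) = P(first 5 trials all fail) = (1-p)^5 = (6/13)^5 = 7776/371293

7776/371293


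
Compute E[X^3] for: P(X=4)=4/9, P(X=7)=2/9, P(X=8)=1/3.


E[X^3] = sum(x^3 * P(x))
= 64*4/9 + 343*2/9 + 512*1/3
= 826/3

826/3


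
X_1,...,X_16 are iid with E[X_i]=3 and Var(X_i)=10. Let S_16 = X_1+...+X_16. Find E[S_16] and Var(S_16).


E[S_n] = n*mu = 16*3 = 48
Var(S_n) = n*sigma^2 = 16*10 = 160

E[S_16]=48, Var(S_16)=160


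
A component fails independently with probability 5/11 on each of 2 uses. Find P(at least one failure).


P(at least one) = 1 - P(none)
P(none) = (1 - 5/11)^2 = (6/11)^2 = 36/121
P(at least one) = 1 - 36/121 = 85/121

85/121


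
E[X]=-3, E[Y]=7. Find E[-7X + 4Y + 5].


E[-7X + 4Y + 5] = -7*E[X] + 4*E[Y] + 5
= (-7)*(-3) + (4)*(7) + (5)
= 21 + 28 + 5 = 54

54


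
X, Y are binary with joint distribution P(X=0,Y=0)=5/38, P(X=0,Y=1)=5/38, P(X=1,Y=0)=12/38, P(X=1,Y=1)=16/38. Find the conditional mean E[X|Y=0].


P(Y=0) = 17/38
E[X|Y=0] = (0*5 + 1*12)/17 = 12/17

12/17


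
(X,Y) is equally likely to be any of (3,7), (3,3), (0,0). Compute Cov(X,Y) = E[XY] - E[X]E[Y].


E[X]=2, E[Y]=10/3, E[XY]=10
Cov(X,Y) = E[XY] - E[X]E[Y] = 10 - 2*10/3 = 10/3

10/3


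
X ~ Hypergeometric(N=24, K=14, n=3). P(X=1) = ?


P(X=1) = C(14,1)*C(10,2) / C(24,3)
= 14*45 / 2024
= 630/2024 = 315/1012

315/1012


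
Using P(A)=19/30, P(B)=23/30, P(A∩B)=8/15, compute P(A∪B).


P(A∪B) = P(A) + P(B) - P(A∩B)
= 19/30 + 23/30 - 8/15 = 13/15

13/15


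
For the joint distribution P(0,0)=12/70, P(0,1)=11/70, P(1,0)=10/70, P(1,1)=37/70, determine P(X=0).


P(X=0) = P(0,0)+P(0,1) = 12/70 + 11/70 = 23/70

23/70


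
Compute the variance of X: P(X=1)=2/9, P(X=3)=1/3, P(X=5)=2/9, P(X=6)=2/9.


E[X] = 11/3, E[X^2] = 151/9
Var(X) = E[X^2] - (E[X])^2 = 151/9 - (11/3)^2 = 10/3

10/3


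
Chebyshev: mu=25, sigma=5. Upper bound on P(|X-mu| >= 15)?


k = 15/5 = 3
Chebyshev: P(|X-mu| >= k*sigma) <= 1/k^2 = 1/3^2 = 1/9

1/9


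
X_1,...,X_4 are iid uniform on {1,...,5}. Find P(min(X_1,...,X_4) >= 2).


P(min >= 2) = P(all X_i >= 2) = (P(X_1 >= 2))^4
= (4/5)^4 = 256/625

256/625


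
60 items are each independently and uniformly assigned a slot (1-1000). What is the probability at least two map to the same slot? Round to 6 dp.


P(all different) = prod((1000-i)/1000 for i=0..59) = 0.164279
P(at least one match) = 1 - 0.164279 = 0.835721

0.835721


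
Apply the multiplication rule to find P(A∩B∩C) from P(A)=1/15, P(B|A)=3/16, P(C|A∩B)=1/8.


P(A∩B∩C) = P(A) * P(B|A) * P(C|A∩B)
= 1/15 * 3/16 * 1/8
= 1/80 * 1/8 = 1/640

1/640


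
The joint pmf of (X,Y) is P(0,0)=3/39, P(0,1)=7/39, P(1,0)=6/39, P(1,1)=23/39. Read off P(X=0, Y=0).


Read from table: P(X=0, Y=0) = 3/39 = 1/13

1/13


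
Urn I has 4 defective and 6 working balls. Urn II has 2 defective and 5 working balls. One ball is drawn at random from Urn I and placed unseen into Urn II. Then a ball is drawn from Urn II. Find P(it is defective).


P(transfer defective) = 4/10 = 2/5; P(transfer working) = 3/5
If defective transferred: Urn II has 3 defective of 8, so P(defective|defective moved) = 3/8
If working transferred: Urn II has 2 defective of 8, so P(defective|working moved) = 1/4
By total probability: P(defective) = 2/5*3/8 + 3/5*1/4 = 3/10

3/10


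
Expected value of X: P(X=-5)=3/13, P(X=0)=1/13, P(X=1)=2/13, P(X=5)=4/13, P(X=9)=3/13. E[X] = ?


E[X] = sum(x * P(x))
= -5*3/13 + 0*1/13 + 1*2/13 + 5*4/13 + 9*3/13
= 34/13

34/13


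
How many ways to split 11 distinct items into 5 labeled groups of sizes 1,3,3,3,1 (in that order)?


11! = 39916800
Denominator: 1!=1 * 3!=6 * 3!=6 * 3!=6 * 1!=1
Coefficient = 39916800 / 216 = 184800

184800


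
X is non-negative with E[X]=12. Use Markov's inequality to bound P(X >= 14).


Markov: P(X >= a) <= E[X]/a
P(X >= 14) <= 12/14 = 6/7

6/7


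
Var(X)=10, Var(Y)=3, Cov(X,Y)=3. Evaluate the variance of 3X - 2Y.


Var(3X - 2Y) = 3^2*Var(X) + (-2)^2*Var(Y) + 2*3*(-2)*Cov(X,Y)
= 9*10 + 4*3 - 12*3
= 90 + 12 - 36 = 66

66


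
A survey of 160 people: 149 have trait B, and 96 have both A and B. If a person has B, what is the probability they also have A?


P(A|B) = P(A∩B)/P(B) = (96/160)/(149/160) = 96/149

96/149


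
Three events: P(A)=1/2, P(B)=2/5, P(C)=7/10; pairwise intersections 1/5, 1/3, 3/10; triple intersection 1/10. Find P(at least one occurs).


P(A∪B∪C) = P(A)+P(B)+P(C) - P(AB)-P(AC)-P(BC) + P(ABC)
= 1/2+2/5+7/10 - 1/5-1/3-3/10 + 1/10
= 13/15

13/15


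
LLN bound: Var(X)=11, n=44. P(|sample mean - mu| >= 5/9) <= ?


Var(Xbar) = Var(X)/n = 11/44
Chebyshev: P(|Xbar-mu| >= 5/9) <= Var(Xbar)/(5/9)^2 = (1/4)/(25/81) = 81/100

81/100


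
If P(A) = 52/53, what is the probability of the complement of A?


P(A') = 1 - P(A) = 1 - 52/53 = 1/53

1/53


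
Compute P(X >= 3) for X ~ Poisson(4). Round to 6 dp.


P(X>=3) = 1 - P(X<=2) = 1 - (e^(-4)*4^0/0! + e^(-4)*4^1/1! + e^(-4)*4^2/2!)
≈ 1 - (0.0183156389 + 0.0732625556 + 0.1465251111)
= 1 - 0.2381033056 = 0.7618966944
≈ 0.761897

0.761897


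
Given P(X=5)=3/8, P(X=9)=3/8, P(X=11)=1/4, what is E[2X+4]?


E[2X+4] = sum(g(x)*P(x))
= 14*3/8 + 22*3/8 + 26*1/4
= 20

20


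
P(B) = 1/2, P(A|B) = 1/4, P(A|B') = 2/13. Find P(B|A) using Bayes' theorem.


P(A) = P(A|B)P(B) + P(A|B')P(B') = 1/4*1/2 + 2/13*1/2 = 21/104
P(B|A) = P(A|B)P(B)/P(A) = (1/8)/(21/104) = 13/21

13/21


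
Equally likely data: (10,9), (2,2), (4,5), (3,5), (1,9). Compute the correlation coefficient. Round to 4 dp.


Cov(X,Y) = 3.6000, Var(X) = 10.0000, Var(Y) = 7.2000
rho = Cov/(sqrt(VarX)*sqrt(VarY)) = 0.4243

0.4243


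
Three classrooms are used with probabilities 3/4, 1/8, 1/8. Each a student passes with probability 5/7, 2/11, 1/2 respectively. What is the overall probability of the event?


P(A) = P(A|B1)P(B1) + P(A|B2)P(B2) + P(A|B3)P(B3)
= 5/7*3/4 + 2/11*1/8 + 1/2*1/8
= 15/28 + 1/44 + 1/16 = 765/1232

765/1232


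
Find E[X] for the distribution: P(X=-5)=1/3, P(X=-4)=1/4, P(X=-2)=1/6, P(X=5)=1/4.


E[X] = sum(x * P(x))
= -5*1/3 - 4*1/4 - 2*1/6 + 5*1/4
= -7/4

-7/4


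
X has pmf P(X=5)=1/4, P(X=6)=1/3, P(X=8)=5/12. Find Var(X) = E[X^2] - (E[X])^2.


E[X] = 79/12, E[X^2] = 539/12
Var(X) = E[X^2] - (E[X])^2 = 539/12 - (79/12)^2 = 227/144

227/144


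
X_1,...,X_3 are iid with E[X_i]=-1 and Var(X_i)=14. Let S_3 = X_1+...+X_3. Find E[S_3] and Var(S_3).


E[S_n] = n*mu = 3*-1 = -3
Var(S_n) = n*sigma^2 = 3*14 = 42

E[S_3]=-3, Var(S_3)=42


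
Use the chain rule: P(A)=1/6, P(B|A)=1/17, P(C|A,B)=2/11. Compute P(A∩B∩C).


P(A∩B∩C) = P(A) * P(B|A) * P(C|A∩B)
= 1/6 * 1/17 * 2/11
= 1/102 * 2/11 = 1/561

1/561


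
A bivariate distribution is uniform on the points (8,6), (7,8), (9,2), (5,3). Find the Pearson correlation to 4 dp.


Cov(X,Y) = -0.1875, Var(X) = 2.1875, Var(Y) = 5.6875
rho = Cov/(sqrt(VarX)*sqrt(VarY)) = -0.0532

-0.0532


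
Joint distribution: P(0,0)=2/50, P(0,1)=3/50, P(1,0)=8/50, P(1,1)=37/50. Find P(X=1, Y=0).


Read from table: P(X=1, Y=0) = 8/50 = 4/25

4/25


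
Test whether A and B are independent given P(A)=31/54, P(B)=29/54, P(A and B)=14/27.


P(A)*P(B) = 31/54*29/54 = 899/2916
P(A∩B) = 14/27 != 899/2916, so not independent

No, A and B are not independent


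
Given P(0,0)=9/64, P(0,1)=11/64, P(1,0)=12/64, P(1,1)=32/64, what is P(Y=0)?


P(Y=0) = P(0,0)+P(1,0) = 9/64 + 12/64 = 21/64

21/64


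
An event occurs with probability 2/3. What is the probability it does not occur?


P(A') = 1 - P(A) = 1 - 2/3 = 1/3

1/3


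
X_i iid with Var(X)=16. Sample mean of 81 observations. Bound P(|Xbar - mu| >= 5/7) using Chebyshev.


Var(Xbar) = Var(X)/n = 16/81
Chebyshev: P(|Xbar-mu| >= 5/7) <= Var(Xbar)/(5/7)^2 = (16/81)/(25/49) = 784/2025

784/2025


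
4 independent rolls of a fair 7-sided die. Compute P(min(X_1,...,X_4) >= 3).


P(min >= 3) = P(all X_i >= 3) = (P(X_1 >= 3))^4
= (5/7)^4 = 625/2401

625/2401


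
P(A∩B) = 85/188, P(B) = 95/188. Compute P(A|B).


P(A|B) = P(A∩B)/P(B) = (85/188)/(95/188) = 85/95 = 17/19

17/19


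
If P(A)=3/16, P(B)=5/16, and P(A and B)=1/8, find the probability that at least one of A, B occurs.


P(A∪B) = P(A) + P(B) - P(A∩B)
= 3/16 + 5/16 - 1/8 = 3/8

3/8


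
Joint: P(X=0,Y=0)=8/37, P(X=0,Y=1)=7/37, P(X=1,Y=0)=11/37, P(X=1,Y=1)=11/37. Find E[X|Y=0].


P(Y=0) = 19/37
E[X|Y=0] = (0*8 + 1*11)/19 = 11/19

11/19


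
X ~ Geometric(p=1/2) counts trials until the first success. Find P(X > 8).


P(X > 8) = P(first 8 trials all fail) = (1-p)^8 = (1/2)^8 = 1/256

1/256


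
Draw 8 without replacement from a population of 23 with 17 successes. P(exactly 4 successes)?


P(X=4) = C(17,4)*C(6,4) / C(23,8)
= 2380*15 / 490314
= 35700/490314 = 350/4807

350/4807


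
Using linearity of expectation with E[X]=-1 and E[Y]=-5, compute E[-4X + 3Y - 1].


E[-4X + 3Y - 1] = -4*E[X] + 3*E[Y] - 1
= (-4)*(-1) + (3)*(-5) + (-1)
= 4 - 15 - 1 = -12

-12


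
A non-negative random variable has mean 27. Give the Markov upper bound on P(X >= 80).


Markov: P(X >= a) <= E[X]/a
P(X >= 80) <= 27/80

27/80


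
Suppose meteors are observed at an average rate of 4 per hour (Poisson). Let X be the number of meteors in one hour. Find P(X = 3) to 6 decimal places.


P(X=3) = e^(-4) * 4^3 / 3!
≈ 0.01831563889 * 64 / 6
≈ 0.195367

0.195367


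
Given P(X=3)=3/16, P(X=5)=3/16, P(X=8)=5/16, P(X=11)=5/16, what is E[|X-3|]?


E[|X-3|] = sum(g(x)*P(x))
= 0*3/16 + 2*3/16 + 5*5/16 + 8*5/16
= 71/16

71/16


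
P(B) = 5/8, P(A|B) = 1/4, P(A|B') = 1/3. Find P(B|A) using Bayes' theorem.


P(A) = P(A|B)P(B) + P(A|B')P(B') = 1/4*5/8 + 1/3*3/8 = 9/32
P(B|A) = P(A|B)P(B)/P(A) = (5/32)/(9/32) = 5/9

5/9


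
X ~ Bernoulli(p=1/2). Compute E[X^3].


For Bernoulli: X in {0,1}
E[X^3] = 0^3*(1-1/2) + 1^3*1/2 = 1/2

1/2


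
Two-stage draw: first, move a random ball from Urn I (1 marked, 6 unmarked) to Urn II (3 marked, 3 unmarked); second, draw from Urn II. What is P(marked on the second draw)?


P(transfer marked) = 1/7; P(transfer unmarked) = 6/7
If marked transferred: Urn II has 4 marked of 7, so P(marked|marked moved) = 4/7
If unmarked transferred: Urn II has 3 marked of 7, so P(marked|unmarked moved) = 3/7
By total probability: P(marked) = 1/7*4/7 + 6/7*3/7 = 22/49

22/49


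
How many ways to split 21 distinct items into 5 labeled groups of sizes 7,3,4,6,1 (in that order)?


21! = 51090942171709440000
Denominator: 7!=5040 * 3!=6 * 4!=24 * 6!=720 * 1!=1
Coefficient = 51090942171709440000 / 522547200 = 97772875200

97772875200


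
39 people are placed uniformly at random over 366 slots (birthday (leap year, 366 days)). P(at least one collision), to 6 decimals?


P(all different) = prod((366-i)/366 for i=0..38) = 0.122510
P(at least one match) = 1 - 0.122510 = 0.877490

0.877490


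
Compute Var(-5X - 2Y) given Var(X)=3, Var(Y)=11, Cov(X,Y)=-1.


Var(-5X - 2Y) = (-5)^2*Var(X) + (-2)^2*Var(Y) + 2*(-5)*(-2)*Cov(X,Y)
= 25*3 + 4*11 + 20*(-1)
= 75 + 44 - 20 = 99

99


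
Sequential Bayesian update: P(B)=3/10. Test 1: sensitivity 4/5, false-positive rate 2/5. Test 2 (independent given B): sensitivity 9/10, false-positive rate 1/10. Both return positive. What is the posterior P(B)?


After test 1: P(+) = 4/5*3/10 + 2/5*7/10 = 13/25
P(B|+) = (6/25)/(13/25) = 6/13
After test 2 (use post1 as new prior): P(+) = 9/10*6/13 + 1/10*7/13 = 61/130
P(B|+,+) = (27/65)/(61/130) = 54/61

54/61


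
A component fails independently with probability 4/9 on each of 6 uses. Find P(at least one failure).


P(at least one) = 1 - P(none)
P(none) = (1 - 4/9)^6 = (5/9)^6 = 15625/531441
P(at least one) = 1 - 15625/531441 = 515816/531441

515816/531441


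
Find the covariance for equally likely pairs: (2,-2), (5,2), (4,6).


E[X]=11/3, E[Y]=2, E[XY]=10
Cov(X,Y) = E[XY] - E[X]E[Y] = 10 - 11/3*2 = 8/3

8/3


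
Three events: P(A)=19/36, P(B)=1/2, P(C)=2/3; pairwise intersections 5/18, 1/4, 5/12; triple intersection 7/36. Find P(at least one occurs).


P(A∪B∪C) = P(A)+P(B)+P(C) - P(AB)-P(AC)-P(BC) + P(ABC)
= 19/36+1/2+2/3 - 5/18-1/4-5/12 + 7/36
= 17/18

17/18


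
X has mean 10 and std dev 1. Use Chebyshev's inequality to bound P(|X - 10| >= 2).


k = 2/1 = 2
Chebyshev: P(|X-mu| >= k*sigma) <= 1/k^2 = 1/2^2 = 1/4

1/4


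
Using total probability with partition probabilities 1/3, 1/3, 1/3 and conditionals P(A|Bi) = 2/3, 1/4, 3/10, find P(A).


P(A) = P(A|B1)P(B1) + P(A|B2)P(B2) + P(A|B3)P(B3)
= 2/3*1/3 + 1/4*1/3 + 3/10*1/3
= 2/9 + 1/12 + 1/10 = 73/180

73/180


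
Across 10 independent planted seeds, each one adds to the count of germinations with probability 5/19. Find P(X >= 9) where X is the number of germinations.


P(X>=9) = P(X=9) + P(X=10)
= 273437500/6131066257801 + 9765625/6131066257801
= 283203125/6131066257801

283203125/6131066257801


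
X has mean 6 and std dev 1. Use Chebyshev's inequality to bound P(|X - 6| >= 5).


k = 5/1 = 5
Chebyshev: P(|X-mu| >= k*sigma) <= 1/k^2 = 1/5^2 = 1/25

1/25


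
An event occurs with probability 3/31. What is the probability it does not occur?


P(A') = 1 - P(A) = 1 - 3/31 = 28/31

28/31


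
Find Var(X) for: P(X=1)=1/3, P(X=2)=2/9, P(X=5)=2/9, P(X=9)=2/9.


E[X] = 35/9, E[X^2] = 223/9
Var(X) = E[X^2] - (E[X])^2 = 223/9 - (35/9)^2 = 782/81

782/81


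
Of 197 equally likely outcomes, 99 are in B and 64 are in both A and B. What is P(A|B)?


P(A|B) = P(A∩B)/P(B) = (64/197)/(99/197) = 64/99

64/99


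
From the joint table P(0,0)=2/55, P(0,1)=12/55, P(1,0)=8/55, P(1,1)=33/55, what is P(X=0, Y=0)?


Read from table: P(X=0, Y=0) = 2/55

2/55


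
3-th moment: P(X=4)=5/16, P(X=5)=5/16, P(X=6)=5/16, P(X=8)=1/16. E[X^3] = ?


E[X^3] = sum(x^3 * P(x))
= 64*5/16 + 125*5/16 + 216*5/16 + 512*1/16
= 2537/16

2537/16


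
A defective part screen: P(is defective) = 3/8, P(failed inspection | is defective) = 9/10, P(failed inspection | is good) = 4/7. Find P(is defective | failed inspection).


P(A) = P(A|B)P(B) + P(A|B')P(B') = 9/10*3/8 + 4/7*5/8 = 389/560
P(B|A) = P(A|B)P(B)/P(A) = (27/80)/(389/560) = 189/389

189/389


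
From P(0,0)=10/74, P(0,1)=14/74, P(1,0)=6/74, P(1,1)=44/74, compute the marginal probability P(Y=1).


P(Y=1) = P(0,1)+P(1,1) = 14/74 + 44/74 = 58/74 = 29/37

29/37


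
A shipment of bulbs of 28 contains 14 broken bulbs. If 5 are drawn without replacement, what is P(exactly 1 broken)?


P(X=1) = C(14,1)*C(14,4) / C(28,5)
= 14*1001 / 98280
= 14014/98280 = 77/540

77/540


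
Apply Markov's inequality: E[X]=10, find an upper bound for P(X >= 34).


Markov: P(X >= a) <= E[X]/a
P(X >= 34) <= 10/34 = 5/17

5/17


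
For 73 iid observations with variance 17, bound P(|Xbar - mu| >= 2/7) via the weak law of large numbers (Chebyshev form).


Var(Xbar) = Var(X)/n = 17/73
Chebyshev: P(|Xbar-mu| >= 2/7) <= Var(Xbar)/(2/7)^2 = (17/73)/(4/49) = 833/292
Bound exceeds 1, so trivial bound: 1

1


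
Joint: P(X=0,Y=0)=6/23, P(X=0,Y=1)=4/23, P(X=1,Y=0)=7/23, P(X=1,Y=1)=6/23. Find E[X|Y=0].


P(Y=0) = 13/23
E[X|Y=0] = (0*6 + 1*7)/13 = 7/13

7/13


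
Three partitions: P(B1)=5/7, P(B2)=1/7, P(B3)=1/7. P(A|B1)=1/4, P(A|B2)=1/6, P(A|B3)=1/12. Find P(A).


P(A) = P(A|B1)P(B1) + P(A|B2)P(B2) + P(A|B3)P(B3)
= 1/4*5/7 + 1/6*1/7 + 1/12*1/7
= 5/28 + 1/42 + 1/84 = 3/14

3/14


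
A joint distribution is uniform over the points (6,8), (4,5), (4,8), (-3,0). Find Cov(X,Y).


E[X]=11/4, E[Y]=21/4, E[XY]=25
Cov(X,Y) = E[XY] - E[X]E[Y] = 25 - 11/4*21/4 = 169/16

169/16


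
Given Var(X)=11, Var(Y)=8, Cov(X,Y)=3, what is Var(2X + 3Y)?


Var(2X + 3Y) = 2^2*Var(X) + 3^2*Var(Y) + 2*2*3*Cov(X,Y)
= 4*11 + 9*8 + 12*3
= 44 + 72 + 36 = 152

152


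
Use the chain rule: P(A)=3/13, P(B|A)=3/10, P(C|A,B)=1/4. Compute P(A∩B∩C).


P(A∩B∩C) = P(A) * P(B|A) * P(C|A∩B)
= 3/13 * 3/10 * 1/4
= 9/130 * 1/4 = 9/520

9/520


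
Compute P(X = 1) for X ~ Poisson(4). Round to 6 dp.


P(X=1) = e^(-4) * 4^1 / 1!
≈ 0.01831563889 * 4 / 1
≈ 0.073263

0.073263


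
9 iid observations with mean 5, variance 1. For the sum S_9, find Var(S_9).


By independence, Var(S_n) = n*Var(X_1) = 9*1 = 9

9


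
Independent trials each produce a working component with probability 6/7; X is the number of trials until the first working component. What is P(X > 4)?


P(X > 4) = P(first 4 trials all fail) = (1-p)^4 = (1/7)^4 = 1/2401

1/2401


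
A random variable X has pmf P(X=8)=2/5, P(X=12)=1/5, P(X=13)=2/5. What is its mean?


E[X] = sum(x * P(x))
= 8*2/5 + 12*1/5 + 13*2/5
= 54/5

54/5


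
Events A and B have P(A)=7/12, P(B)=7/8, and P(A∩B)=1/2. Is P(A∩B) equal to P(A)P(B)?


P(A)*P(B) = 7/12*7/8 = 49/96
P(A∩B) = 1/2 != 49/96, so not independent

No, A and B are not independent


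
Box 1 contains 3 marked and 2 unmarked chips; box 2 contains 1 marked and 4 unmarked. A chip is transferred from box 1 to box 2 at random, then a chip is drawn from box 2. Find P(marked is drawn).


P(transfer marked) = 3/5; P(transfer unmarked) = 2/5
If marked transferred: Urn II has 2 marked of 6, so P(marked|marked moved) = 1/3
If unmarked transferred: Urn II has 1 marked of 6, so P(marked|unmarked moved) = 1/6
By total probability: P(marked) = 3/5*1/3 + 2/5*1/6 = 4/15

4/15


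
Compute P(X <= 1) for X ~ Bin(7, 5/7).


P(X<=1) = P(X=0) + P(X=1)
= 128/823543 + 320/117649
= 2368/823543

2368/823543


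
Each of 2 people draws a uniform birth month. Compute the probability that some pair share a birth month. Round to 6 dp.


P(all different) = prod((12-i)/12 for i=0..1) = 0.916667
P(at least one match) = 1 - 0.916667 = 0.083333

0.083333


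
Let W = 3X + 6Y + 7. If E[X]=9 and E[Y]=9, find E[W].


E[3X + 6Y + 7] = 3*E[X] + 6*E[Y] + 7
= (3)*(9) + (6)*(9) + (7)
= 27 + 54 + 7 = 88

88


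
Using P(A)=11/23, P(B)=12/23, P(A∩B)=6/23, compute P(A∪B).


P(A∪B) = P(A) + P(B) - P(A∩B)
= 11/23 + 12/23 - 6/23 = 17/23

17/23


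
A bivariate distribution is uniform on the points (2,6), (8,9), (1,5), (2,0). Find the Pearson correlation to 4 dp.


Cov(X,Y) = 6.0000, Var(X) = 7.6875, Var(Y) = 10.5000
rho = Cov/(sqrt(VarX)*sqrt(VarY)) = 0.6678

0.6678


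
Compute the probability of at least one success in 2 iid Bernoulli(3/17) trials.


P(at least one) = 1 - P(none)
P(none) = (1 - 3/17)^2 = (14/17)^2 = 196/289
P(at least one) = 1 - 196/289 = 93/289

93/289


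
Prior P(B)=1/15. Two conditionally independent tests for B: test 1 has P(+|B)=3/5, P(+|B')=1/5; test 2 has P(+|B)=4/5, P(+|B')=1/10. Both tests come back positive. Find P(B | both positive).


After test 1: P(+) = 3/5*1/15 + 1/5*14/15 = 17/75
P(B|+) = (1/25)/(17/75) = 3/17
After test 2 (use post1 as new prior): P(+) = 4/5*3/17 + 1/10*14/17 = 19/85
P(B|+,+) = (12/85)/(19/85) = 12/19

12/19


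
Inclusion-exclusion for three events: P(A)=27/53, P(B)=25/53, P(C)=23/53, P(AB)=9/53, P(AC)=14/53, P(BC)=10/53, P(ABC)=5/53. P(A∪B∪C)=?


P(A∪B∪C) = P(A)+P(B)+P(C) - P(AB)-P(AC)-P(BC) + P(ABC)
= 27/53+25/53+23/53 - 9/53-14/53-10/53 + 5/53
= 47/53

47/53


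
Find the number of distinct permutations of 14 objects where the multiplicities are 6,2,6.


14! = 87178291200
Denominator: 6!=720 * 2!=2 * 6!=720
Coefficient = 87178291200 / 1036800 = 84084

84084


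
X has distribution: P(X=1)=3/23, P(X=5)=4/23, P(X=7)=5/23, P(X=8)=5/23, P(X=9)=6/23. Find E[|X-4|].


E[|X-4|] = sum(g(x)*P(x))
= 3*3/23 + 1*4/23 + 3*5/23 + 4*5/23 + 5*6/23
= 78/23

78/23


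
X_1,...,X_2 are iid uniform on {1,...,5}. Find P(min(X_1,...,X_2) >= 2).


P(min >= 2) = P(all X_i >= 2) = (P(X_1 >= 2))^2
= (4/5)^2 = 16/25

16/25


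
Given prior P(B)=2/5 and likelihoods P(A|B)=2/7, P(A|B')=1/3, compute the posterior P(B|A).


P(A) = P(A|B)P(B) + P(A|B')P(B') = 2/7*2/5 + 1/3*3/5 = 11/35
P(B|A) = P(A|B)P(B)/P(A) = (4/35)/(11/35) = 4/11

4/11
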